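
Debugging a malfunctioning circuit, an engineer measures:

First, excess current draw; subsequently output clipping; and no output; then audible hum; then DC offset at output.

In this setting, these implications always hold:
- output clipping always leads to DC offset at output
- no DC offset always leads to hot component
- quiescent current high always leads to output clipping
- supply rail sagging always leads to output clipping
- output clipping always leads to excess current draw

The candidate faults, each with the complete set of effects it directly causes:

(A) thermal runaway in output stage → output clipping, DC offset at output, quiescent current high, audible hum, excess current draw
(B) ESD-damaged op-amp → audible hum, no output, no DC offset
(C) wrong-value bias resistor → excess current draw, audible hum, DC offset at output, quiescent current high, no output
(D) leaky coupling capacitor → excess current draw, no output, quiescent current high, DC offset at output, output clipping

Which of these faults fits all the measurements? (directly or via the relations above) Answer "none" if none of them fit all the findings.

Testing each hypothesis:
(A) thermal runaway in output stage — excess current draw +; output clipping +; no output -; audible hum +; DC offset at output +
(B) ESD-damaged op-amp — excess current draw -; output clipping -; no output +; audible hum +; DC offset at output -
(C) wrong-value bias resistor — accounts for every observation (output clipping by quiescent current high → output clipping)
(D) leaky coupling capacitor — does not account for audible hum
(C) alone accounts for all the evidence.

C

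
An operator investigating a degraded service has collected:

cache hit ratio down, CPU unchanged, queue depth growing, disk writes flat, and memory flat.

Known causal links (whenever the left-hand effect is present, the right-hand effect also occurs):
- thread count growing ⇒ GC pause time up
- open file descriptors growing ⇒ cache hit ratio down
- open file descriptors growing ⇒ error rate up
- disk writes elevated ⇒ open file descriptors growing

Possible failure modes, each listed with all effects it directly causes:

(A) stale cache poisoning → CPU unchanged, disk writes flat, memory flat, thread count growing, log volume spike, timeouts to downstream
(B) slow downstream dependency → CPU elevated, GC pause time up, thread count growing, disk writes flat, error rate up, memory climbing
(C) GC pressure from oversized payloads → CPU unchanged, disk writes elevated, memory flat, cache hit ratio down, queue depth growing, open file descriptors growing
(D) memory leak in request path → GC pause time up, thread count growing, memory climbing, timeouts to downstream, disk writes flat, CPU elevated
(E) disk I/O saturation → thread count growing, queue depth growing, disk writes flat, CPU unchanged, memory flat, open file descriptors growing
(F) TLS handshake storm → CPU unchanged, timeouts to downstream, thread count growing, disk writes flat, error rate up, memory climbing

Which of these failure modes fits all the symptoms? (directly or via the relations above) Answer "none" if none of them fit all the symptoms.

E

Testing each hypothesis:
(A) stale cache poisoning — cache hit ratio down miss; CPU unchanged match; queue depth growing miss; disk writes flat match; memory flat match
(B) slow downstream dependency — fails on cache hit ratio down, CPU unchanged, queue depth growing, memory flat (predicts CPU elevated, not CPU unchanged; predicts memory climbing, not memory flat)
(C) GC pressure from oversized payloads — cache hit ratio down match; CPU unchanged match; queue depth growing match; disk writes flat miss; memory flat match
(D) memory leak in request path — cache hit ratio down miss; CPU unchanged miss; queue depth growing miss; disk writes flat match; memory flat miss
(E) disk I/O saturation — cache hit ratio down match (through open file descriptors growing → cache hit ratio down); CPU unchanged match; queue depth growing match; disk writes flat match; memory flat match
(F) TLS handshake storm — fails on cache hit ratio down, queue depth growing, memory flat (predicts memory climbing, not memory flat)
(E) alone accounts for all the evidence.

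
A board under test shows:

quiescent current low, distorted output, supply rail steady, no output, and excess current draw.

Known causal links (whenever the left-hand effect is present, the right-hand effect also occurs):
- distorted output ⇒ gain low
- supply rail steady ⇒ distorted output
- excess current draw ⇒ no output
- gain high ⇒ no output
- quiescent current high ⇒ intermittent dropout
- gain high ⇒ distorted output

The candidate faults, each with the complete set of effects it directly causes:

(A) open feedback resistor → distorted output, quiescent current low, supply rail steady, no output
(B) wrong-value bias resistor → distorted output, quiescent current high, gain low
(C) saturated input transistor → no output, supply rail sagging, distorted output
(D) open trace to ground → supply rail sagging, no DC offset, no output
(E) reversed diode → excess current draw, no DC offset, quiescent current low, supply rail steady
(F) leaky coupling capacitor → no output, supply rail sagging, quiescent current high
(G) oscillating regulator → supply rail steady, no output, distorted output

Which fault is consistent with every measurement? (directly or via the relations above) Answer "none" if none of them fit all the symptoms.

Testing each hypothesis:
(A) open feedback resistor — does not account for excess current draw
(B) wrong-value bias resistor — quiescent current low ✗; distorted output ✓; supply rail steady ✗; no output ✗; excess current draw ✗
(C) saturated input transistor — quiescent current low ✗; distorted output ✓; supply rail steady ✗; no output ✓; excess current draw ✗
(D) open trace to ground — quiescent current low ✗; distorted output ✗; supply rail steady ✗; no output ✓; excess current draw ✗
(E) reversed diode — quiescent current low ✓; distorted output ✓ (via supply rail steady → distorted output); supply rail steady ✓; no output ✓ (via excess current draw → no output); excess current draw ✓
(F) leaky coupling capacitor — fails on quiescent current low, distorted output, supply rail steady, excess current draw (predicts quiescent current high, not quiescent current low; predicts supply rail sagging, not supply rail steady)
(G) oscillating regulator — does not account for quiescent current low, excess current draw
Only (E) is consistent with every observation.

E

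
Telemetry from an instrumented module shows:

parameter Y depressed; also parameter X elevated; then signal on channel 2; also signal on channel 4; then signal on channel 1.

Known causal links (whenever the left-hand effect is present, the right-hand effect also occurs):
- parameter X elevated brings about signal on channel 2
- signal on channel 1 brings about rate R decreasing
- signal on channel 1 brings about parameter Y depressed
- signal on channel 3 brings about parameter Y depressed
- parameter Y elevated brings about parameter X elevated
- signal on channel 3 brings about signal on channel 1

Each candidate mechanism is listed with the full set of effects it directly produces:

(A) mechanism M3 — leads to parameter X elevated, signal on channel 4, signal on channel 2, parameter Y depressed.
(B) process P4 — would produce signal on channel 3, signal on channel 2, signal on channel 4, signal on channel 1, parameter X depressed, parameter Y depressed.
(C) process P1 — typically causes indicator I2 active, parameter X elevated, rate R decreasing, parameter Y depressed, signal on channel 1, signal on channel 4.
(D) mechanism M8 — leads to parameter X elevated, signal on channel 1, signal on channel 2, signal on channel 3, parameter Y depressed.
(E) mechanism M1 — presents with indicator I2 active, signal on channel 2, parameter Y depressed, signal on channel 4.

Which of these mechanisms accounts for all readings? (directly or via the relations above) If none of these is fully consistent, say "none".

C

Checking each candidate against the observations:
(A) mechanism M3 — parameter Y depressed yes; parameter X elevated yes; signal on channel 2 yes; signal on channel 4 yes; signal on channel 1 NO
(B) process P4 — parameter Y depressed yes; parameter X elevated NO; signal on channel 2 yes; signal on channel 4 yes; signal on channel 1 yes
(C) process P1 — parameter Y depressed yes; parameter X elevated yes; signal on channel 2 yes (through parameter X elevated → signal on channel 2); signal on channel 4 yes; signal on channel 1 yes
(D) mechanism M8 — does not account for signal on channel 4
(E) mechanism M1 — parameter Y depressed yes; parameter X elevated NO; signal on channel 2 yes; signal on channel 4 yes; signal on channel 1 NO
Only (C) is consistent with every observation.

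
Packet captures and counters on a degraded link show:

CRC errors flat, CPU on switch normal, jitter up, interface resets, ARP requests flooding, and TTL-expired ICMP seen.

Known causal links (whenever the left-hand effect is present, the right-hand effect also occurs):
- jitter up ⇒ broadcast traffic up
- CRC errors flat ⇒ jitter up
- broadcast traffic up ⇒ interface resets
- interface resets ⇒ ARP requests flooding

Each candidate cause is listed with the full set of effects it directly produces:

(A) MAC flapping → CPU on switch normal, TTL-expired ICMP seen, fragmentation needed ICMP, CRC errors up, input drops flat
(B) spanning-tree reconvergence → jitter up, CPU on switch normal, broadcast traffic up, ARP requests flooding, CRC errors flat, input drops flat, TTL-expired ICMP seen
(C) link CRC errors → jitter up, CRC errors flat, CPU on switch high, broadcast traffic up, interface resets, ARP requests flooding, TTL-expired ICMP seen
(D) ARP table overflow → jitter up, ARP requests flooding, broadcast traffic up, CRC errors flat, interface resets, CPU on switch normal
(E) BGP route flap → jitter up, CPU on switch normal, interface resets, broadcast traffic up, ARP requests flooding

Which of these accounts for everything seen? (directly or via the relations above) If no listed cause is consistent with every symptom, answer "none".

B

Testing each hypothesis:
(A) MAC flapping — fails on CRC errors flat, jitter up, interface resets, ARP requests flooding (predicts CRC errors up, not CRC errors flat)
(B) spanning-tree reconvergence — accounts for every observation (interface resets by broadcast traffic up → interface resets)
(C) link CRC errors — CRC errors flat yes; CPU on switch normal NO; jitter up yes; interface resets yes; ARP requests flooding yes; TTL-expired ICMP seen yes
(D) ARP table overflow — CRC errors flat yes; CPU on switch normal yes; jitter up yes; interface resets yes; ARP requests flooding yes; TTL-expired ICMP seen NO
(E) BGP route flap — CRC errors flat NO; CPU on switch normal yes; jitter up yes; interface resets yes; ARP requests flooding yes; TTL-expired ICMP seen NO
Only (B) is consistent with every observation.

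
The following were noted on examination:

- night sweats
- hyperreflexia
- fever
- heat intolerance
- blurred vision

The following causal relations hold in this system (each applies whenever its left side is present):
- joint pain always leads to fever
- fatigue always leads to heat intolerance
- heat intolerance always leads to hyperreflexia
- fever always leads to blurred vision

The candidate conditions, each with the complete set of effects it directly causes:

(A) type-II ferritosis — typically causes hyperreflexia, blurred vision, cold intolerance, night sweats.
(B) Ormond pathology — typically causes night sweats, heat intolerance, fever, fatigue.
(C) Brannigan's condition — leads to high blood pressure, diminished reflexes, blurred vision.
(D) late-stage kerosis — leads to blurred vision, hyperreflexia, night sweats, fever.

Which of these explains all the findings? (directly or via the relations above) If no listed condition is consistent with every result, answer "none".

B

Checking each candidate against the observations:
(A) type-II ferritosis — night sweats match; hyperreflexia match; fever miss; heat intolerance miss; blurred vision match
(B) Ormond pathology — night sweats match; hyperreflexia match (through heat intolerance → hyperreflexia); fever match; heat intolerance match; blurred vision match (through fever → blurred vision)
(C) Brannigan's condition — night sweats miss; hyperreflexia miss; fever miss; heat intolerance miss; blurred vision match
(D) late-stage kerosis — night sweats match; hyperreflexia match; fever match; heat intolerance miss; blurred vision match
(B) alone accounts for all the evidence.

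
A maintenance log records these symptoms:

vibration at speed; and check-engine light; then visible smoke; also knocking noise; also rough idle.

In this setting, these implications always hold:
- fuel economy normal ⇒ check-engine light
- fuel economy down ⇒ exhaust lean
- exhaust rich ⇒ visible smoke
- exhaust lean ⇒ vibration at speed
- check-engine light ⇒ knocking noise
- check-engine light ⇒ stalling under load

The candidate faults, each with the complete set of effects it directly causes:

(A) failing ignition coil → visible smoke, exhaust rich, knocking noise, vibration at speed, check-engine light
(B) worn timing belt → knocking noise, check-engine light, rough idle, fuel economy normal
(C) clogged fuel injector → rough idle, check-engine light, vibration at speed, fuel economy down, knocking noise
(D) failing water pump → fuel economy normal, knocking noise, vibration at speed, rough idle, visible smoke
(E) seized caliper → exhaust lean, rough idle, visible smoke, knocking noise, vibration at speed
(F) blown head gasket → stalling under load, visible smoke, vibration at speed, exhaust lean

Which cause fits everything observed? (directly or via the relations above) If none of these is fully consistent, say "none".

Testing each hypothesis:
(A) failing ignition coil — vibration at speed +; check-engine light +; visible smoke +; knocking noise +; rough idle -
(B) worn timing belt — vibration at speed -; check-engine light +; visible smoke -; knocking noise +; rough idle +
(C) clogged fuel injector — vibration at speed +; check-engine light +; visible smoke -; knocking noise +; rough idle +
(D) failing water pump — vibration at speed +; check-engine light + (via fuel economy normal → check-engine light); visible smoke +; knocking noise +; rough idle +
(E) seized caliper — does not account for check-engine light
(F) blown head gasket — vibration at speed +; check-engine light -; visible smoke +; knocking noise -; rough idle -
(D) is the only candidate with no mismatches.

D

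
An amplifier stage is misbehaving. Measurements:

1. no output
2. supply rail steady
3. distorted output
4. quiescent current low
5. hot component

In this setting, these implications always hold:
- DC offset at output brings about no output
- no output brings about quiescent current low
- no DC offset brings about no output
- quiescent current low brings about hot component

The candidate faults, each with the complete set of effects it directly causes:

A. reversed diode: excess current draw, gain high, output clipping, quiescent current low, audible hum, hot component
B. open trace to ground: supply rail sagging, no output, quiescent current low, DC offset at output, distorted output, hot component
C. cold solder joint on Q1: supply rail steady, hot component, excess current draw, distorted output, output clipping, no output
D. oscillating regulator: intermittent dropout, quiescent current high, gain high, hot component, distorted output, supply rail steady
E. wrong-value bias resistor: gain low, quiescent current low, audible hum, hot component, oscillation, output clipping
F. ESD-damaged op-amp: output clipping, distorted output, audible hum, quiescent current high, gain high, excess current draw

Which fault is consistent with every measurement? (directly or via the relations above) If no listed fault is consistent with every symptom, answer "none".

C

Checking each candidate against the observations:
(A) reversed diode — does not account for no output, supply rail steady, distorted output
(B) open trace to ground — no output yes; supply rail steady NO; distorted output yes; quiescent current low yes; hot component yes
(C) cold solder joint on Q1 — accounts for every observation (quiescent current low via no output → quiescent current low)
(D) oscillating regulator — no output NO; supply rail steady yes; distorted output yes; quiescent current low NO; hot component yes
(E) wrong-value bias resistor — does not account for no output, supply rail steady, distorted output
(F) ESD-damaged op-amp — fails on no output, supply rail steady, quiescent current low, hot component (predicts quiescent current high, not quiescent current low)
(C) is the only candidate with no mismatches.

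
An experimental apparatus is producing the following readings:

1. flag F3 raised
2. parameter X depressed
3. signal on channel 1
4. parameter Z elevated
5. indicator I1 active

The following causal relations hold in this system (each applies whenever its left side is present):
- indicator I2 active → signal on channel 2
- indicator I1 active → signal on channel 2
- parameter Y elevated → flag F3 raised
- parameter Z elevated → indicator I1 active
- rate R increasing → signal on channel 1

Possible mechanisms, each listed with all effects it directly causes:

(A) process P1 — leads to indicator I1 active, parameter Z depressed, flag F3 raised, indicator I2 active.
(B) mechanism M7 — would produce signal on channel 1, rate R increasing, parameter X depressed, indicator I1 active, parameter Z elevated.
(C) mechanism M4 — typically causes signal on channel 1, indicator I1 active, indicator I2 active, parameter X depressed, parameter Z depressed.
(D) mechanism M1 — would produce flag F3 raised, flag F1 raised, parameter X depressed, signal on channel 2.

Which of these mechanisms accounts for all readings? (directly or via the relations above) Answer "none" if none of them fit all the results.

For each candidate, compare predicted effects to what was observed:
(A) process P1 — fails on parameter X depressed, signal on channel 1, parameter Z elevated (predicts parameter Z depressed, not parameter Z elevated)
(B) mechanism M7 — flag F3 raised ✗; parameter X depressed ✓; signal on channel 1 ✓; parameter Z elevated ✓; indicator I1 active ✓
(C) mechanism M4 — flag F3 raised ✗; parameter X depressed ✓; signal on channel 1 ✓; parameter Z elevated ✗; indicator I1 active ✓
(D) mechanism M1 — does not account for signal on channel 1, parameter Z elevated, indicator I1 active
None of the listed candidates fits everything.

none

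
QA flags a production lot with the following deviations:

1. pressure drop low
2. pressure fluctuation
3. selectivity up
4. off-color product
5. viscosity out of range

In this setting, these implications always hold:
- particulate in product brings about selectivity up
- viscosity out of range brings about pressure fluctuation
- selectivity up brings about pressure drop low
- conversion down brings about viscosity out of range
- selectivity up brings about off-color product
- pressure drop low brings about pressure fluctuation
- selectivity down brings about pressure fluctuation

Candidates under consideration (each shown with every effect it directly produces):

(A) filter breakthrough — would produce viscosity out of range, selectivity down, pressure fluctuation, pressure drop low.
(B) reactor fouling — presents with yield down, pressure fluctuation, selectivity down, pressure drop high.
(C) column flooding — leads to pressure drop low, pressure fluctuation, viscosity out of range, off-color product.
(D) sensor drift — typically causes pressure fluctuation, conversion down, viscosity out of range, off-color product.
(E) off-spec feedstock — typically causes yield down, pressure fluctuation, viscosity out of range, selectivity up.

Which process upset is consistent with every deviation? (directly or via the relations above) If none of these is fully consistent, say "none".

Testing each hypothesis:
(A) filter breakthrough — pressure drop low yes; pressure fluctuation yes; selectivity up NO; off-color product NO; viscosity out of range yes
(B) reactor fouling — fails on pressure drop low, selectivity up, off-color product, viscosity out of range (predicts pressure drop high, not pressure drop low; predicts selectivity down, not selectivity up)
(C) column flooding — does not account for selectivity up
(D) sensor drift — does not account for pressure drop low, selectivity up
(E) off-spec feedstock — accounts for every observation (pressure drop low by selectivity up → pressure drop low)
(E) is the only candidate with no mismatches.

E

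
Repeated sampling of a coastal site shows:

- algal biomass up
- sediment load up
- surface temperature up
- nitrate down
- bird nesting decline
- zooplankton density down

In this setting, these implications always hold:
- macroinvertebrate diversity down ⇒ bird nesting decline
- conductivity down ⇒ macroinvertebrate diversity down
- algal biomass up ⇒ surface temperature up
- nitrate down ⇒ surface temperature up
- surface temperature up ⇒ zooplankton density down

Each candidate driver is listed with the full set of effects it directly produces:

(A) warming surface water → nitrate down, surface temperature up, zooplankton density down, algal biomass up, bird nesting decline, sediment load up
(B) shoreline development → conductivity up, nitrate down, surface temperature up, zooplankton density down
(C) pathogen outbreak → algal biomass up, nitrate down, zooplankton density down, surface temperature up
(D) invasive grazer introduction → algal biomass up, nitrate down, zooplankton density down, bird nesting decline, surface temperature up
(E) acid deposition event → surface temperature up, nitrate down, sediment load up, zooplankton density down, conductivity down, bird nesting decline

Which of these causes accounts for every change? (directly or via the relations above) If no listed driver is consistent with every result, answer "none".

A

Testing each hypothesis:
(A) warming surface water — accounts for every observation
(B) shoreline development — algal biomass up miss; sediment load up miss; surface temperature up match; nitrate down match; bird nesting decline miss; zooplankton density down match
(C) pathogen outbreak — algal biomass up match; sediment load up miss; surface temperature up match; nitrate down match; bird nesting decline miss; zooplankton density down match
(D) invasive grazer introduction — does not account for sediment load up
(E) acid deposition event — algal biomass up miss; sediment load up match; surface temperature up match; nitrate down match; bird nesting decline match; zooplankton density down match
Only (A) is consistent with every observation.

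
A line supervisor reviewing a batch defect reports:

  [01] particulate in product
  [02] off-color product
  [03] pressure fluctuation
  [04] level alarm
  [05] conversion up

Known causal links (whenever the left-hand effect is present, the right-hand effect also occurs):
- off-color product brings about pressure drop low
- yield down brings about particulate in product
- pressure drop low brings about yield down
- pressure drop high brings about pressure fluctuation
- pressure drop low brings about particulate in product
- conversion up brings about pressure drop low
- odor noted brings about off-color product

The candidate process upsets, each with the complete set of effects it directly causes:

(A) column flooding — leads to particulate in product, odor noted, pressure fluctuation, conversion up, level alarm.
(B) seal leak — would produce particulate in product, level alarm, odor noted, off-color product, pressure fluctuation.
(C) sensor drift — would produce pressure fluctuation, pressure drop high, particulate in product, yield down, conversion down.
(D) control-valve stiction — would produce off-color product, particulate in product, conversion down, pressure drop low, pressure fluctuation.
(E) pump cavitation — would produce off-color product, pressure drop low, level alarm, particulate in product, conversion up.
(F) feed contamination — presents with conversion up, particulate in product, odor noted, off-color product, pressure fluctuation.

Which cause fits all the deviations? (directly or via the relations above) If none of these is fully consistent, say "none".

A

Testing each hypothesis:
(A) column flooding — particulate in product yes; off-color product yes (via odor noted → off-color product); pressure fluctuation yes; level alarm yes; conversion up yes
(B) seal leak — particulate in product yes; off-color product yes; pressure fluctuation yes; level alarm yes; conversion up NO
(C) sensor drift — fails on off-color product, level alarm, conversion up (predicts conversion down, not conversion up)
(D) control-valve stiction — particulate in product yes; off-color product yes; pressure fluctuation yes; level alarm NO; conversion up NO
(E) pump cavitation — particulate in product yes; off-color product yes; pressure fluctuation NO; level alarm yes; conversion up yes
(F) feed contamination — does not account for level alarm
(A) is the only candidate with no mismatches.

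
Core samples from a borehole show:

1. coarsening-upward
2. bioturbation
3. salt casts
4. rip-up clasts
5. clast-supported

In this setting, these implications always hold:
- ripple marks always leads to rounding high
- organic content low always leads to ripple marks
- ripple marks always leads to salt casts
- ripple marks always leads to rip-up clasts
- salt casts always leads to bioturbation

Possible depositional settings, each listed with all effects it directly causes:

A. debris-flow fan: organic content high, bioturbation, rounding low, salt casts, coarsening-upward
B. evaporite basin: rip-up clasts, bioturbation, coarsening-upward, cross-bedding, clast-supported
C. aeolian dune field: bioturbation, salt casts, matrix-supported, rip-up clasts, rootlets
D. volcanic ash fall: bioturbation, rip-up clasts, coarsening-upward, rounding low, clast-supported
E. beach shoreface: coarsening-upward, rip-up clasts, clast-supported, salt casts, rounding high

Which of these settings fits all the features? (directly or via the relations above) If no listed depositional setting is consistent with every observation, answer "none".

Testing each hypothesis:
(A) debris-flow fan — coarsening-upward ✓; bioturbation ✓; salt casts ✓; rip-up clasts ✗; clast-supported ✗
(B) evaporite basin — coarsening-upward ✓; bioturbation ✓; salt casts ✗; rip-up clasts ✓; clast-supported ✓
(C) aeolian dune field — coarsening-upward ✗; bioturbation ✓; salt casts ✓; rip-up clasts ✓; clast-supported ✗
(D) volcanic ash fall — coarsening-upward ✓; bioturbation ✓; salt casts ✗; rip-up clasts ✓; clast-supported ✓
(E) beach shoreface — coarsening-upward ✓; bioturbation ✓ (via salt casts → bioturbation); salt casts ✓; rip-up clasts ✓; clast-supported ✓
(E) is the only candidate with no mismatches.

E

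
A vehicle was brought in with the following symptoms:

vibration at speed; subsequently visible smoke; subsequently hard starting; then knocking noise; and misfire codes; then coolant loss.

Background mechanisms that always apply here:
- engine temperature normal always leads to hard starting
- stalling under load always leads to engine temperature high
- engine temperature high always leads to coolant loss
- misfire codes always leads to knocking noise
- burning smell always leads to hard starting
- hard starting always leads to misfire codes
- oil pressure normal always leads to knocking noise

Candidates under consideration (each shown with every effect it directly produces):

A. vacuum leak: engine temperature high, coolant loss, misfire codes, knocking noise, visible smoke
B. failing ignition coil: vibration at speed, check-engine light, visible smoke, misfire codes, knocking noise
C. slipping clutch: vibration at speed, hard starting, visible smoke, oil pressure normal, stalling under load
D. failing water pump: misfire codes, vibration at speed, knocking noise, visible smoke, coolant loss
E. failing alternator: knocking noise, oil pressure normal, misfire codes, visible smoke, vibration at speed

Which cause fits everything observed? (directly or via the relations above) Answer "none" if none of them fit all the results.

Checking each candidate against the observations:
(A) vacuum leak — vibration at speed -; visible smoke +; hard starting -; knocking noise +; misfire codes +; coolant loss +
(B) failing ignition coil — vibration at speed +; visible smoke +; hard starting -; knocking noise +; misfire codes +; coolant loss -
(C) slipping clutch — accounts for every observation (knocking noise via oil pressure normal → knocking noise)
(D) failing water pump — vibration at speed +; visible smoke +; hard starting -; knocking noise +; misfire codes +; coolant loss +
(E) failing alternator — does not account for hard starting, coolant loss
(C) is the only candidate with no mismatches.

C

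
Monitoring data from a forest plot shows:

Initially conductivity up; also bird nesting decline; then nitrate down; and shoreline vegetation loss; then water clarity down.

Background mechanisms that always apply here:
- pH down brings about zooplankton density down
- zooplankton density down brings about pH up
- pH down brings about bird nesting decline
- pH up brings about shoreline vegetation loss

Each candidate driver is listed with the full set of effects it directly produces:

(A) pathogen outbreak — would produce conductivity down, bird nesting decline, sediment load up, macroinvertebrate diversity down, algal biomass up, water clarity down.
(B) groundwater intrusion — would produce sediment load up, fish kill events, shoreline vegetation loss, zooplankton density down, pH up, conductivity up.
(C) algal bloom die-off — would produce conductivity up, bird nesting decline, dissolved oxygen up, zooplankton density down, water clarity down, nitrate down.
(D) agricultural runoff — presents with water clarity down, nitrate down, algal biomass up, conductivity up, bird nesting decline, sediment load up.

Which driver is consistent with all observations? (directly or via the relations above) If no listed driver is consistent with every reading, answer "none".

For each candidate, compare predicted effects to what was observed:
(A) pathogen outbreak — fails on conductivity up, nitrate down, shoreline vegetation loss (predicts conductivity down, not conductivity up)
(B) groundwater intrusion — does not account for bird nesting decline, nitrate down, water clarity down
(C) algal bloom die-off — accounts for every observation (shoreline vegetation loss by zooplankton density down → pH up → shoreline vegetation loss)
(D) agricultural runoff — does not account for shoreline vegetation loss
(C) is the only candidate with no mismatches.

C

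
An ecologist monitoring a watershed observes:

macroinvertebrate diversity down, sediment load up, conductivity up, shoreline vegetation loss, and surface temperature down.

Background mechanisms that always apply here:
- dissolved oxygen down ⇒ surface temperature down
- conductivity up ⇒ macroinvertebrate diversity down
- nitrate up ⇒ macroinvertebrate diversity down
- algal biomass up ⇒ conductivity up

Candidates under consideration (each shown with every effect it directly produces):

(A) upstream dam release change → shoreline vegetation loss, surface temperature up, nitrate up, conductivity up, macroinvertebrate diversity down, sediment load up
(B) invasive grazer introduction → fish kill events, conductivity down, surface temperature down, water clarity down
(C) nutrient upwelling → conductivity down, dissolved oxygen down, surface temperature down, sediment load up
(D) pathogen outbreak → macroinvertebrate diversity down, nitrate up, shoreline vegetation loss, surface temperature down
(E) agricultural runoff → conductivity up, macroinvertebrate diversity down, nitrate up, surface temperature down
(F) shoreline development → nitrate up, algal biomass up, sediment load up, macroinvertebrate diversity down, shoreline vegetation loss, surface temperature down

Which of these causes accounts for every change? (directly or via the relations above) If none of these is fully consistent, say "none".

For each candidate, compare predicted effects to what was observed:
(A) upstream dam release change — macroinvertebrate diversity down yes; sediment load up yes; conductivity up yes; shoreline vegetation loss yes; surface temperature down NO
(B) invasive grazer introduction — macroinvertebrate diversity down NO; sediment load up NO; conductivity up NO; shoreline vegetation loss NO; surface temperature down yes
(C) nutrient upwelling — macroinvertebrate diversity down NO; sediment load up yes; conductivity up NO; shoreline vegetation loss NO; surface temperature down yes
(D) pathogen outbreak — does not account for sediment load up, conductivity up
(E) agricultural runoff — macroinvertebrate diversity down yes; sediment load up NO; conductivity up yes; shoreline vegetation loss NO; surface temperature down yes
(F) shoreline development — macroinvertebrate diversity down yes; sediment load up yes; conductivity up yes (through algal biomass up → conductivity up); shoreline vegetation loss yes; surface temperature down yes
(F) alone accounts for all the evidence.

F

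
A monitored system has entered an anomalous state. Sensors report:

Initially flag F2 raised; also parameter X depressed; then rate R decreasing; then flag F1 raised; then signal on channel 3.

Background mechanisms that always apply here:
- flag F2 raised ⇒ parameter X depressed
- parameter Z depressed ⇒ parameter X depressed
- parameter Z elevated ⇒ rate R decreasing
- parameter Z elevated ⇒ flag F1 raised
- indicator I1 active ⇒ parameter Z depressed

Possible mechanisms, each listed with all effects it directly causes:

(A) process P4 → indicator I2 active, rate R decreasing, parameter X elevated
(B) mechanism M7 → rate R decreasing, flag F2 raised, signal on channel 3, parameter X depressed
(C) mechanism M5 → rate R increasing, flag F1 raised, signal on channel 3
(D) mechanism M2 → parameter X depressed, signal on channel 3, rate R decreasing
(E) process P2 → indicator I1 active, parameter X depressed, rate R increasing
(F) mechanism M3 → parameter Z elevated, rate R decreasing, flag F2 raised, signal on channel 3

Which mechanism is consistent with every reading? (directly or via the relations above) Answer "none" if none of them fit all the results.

F

Checking each candidate against the observations:
(A) process P4 — fails on flag F2 raised, parameter X depressed, flag F1 raised, signal on channel 3 (predicts parameter X elevated, not parameter X depressed)
(B) mechanism M7 — flag F2 raised match; parameter X depressed match; rate R decreasing match; flag F1 raised miss; signal on channel 3 match
(C) mechanism M5 — fails on flag F2 raised, parameter X depressed, rate R decreasing (predicts rate R increasing, not rate R decreasing)
(D) mechanism M2 — does not account for flag F2 raised, flag F1 raised
(E) process P2 — flag F2 raised miss; parameter X depressed match; rate R decreasing miss; flag F1 raised miss; signal on channel 3 miss
(F) mechanism M3 — flag F2 raised match; parameter X depressed match (via flag F2 raised → parameter X depressed); rate R decreasing match; flag F1 raised match (via parameter Z elevated → flag F1 raised); signal on channel 3 match
Only (F) is consistent with every observation.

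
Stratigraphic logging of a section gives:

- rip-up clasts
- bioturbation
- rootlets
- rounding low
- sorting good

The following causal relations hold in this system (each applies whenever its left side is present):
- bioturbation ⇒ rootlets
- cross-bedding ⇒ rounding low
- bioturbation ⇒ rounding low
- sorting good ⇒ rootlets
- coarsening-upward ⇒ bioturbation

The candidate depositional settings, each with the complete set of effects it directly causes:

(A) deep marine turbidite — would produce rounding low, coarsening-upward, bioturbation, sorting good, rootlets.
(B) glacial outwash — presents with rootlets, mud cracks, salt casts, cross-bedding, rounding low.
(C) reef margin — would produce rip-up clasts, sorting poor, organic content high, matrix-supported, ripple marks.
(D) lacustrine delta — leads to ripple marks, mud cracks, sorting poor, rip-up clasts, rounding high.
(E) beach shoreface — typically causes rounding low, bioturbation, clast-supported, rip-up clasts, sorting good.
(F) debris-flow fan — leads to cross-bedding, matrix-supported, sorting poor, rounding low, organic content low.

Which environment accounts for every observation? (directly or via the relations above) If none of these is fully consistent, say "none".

Per-candidate check:
(A) deep marine turbidite — does not account for rip-up clasts
(B) glacial outwash — does not account for rip-up clasts, bioturbation, sorting good
(C) reef margin — fails on bioturbation, rootlets, rounding low, sorting good (predicts sorting poor, not sorting good)
(D) lacustrine delta — rip-up clasts yes; bioturbation NO; rootlets NO; rounding low NO; sorting good NO
(E) beach shoreface — rip-up clasts yes; bioturbation yes; rootlets yes (by sorting good → rootlets); rounding low yes; sorting good yes
(F) debris-flow fan — rip-up clasts NO; bioturbation NO; rootlets NO; rounding low yes; sorting good NO
(E) is the only candidate with no mismatches.

E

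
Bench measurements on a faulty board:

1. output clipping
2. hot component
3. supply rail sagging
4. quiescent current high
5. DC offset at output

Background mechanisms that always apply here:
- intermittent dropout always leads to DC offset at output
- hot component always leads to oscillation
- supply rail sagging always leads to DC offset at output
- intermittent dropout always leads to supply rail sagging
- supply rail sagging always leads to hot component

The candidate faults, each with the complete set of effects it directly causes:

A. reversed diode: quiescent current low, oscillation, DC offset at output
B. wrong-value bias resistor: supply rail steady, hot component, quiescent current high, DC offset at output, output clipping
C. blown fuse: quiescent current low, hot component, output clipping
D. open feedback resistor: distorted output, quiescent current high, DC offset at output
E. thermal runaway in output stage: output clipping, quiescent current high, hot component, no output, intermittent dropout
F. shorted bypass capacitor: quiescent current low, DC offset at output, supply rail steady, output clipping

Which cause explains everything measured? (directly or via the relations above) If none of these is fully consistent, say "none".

E

Checking each candidate against the observations:
(A) reversed diode — output clipping NO; hot component NO; supply rail sagging NO; quiescent current high NO; DC offset at output yes
(B) wrong-value bias resistor — output clipping yes; hot component yes; supply rail sagging NO; quiescent current high yes; DC offset at output yes
(C) blown fuse — fails on supply rail sagging, quiescent current high, DC offset at output (predicts quiescent current low, not quiescent current high)
(D) open feedback resistor — output clipping NO; hot component NO; supply rail sagging NO; quiescent current high yes; DC offset at output yes
(E) thermal runaway in output stage — output clipping yes; hot component yes; supply rail sagging yes (through intermittent dropout → supply rail sagging); quiescent current high yes; DC offset at output yes (through intermittent dropout → DC offset at output)
(F) shorted bypass capacitor — output clipping yes; hot component NO; supply rail sagging NO; quiescent current high NO; DC offset at output yes
(E) alone accounts for all the evidence.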